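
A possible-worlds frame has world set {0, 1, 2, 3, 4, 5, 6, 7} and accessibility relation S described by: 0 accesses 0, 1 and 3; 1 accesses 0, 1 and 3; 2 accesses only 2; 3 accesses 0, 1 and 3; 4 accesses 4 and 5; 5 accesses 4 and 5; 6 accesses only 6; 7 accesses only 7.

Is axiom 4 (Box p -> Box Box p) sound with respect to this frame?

The schema 4 characterises exactly the transitive frames.
Transitive: yes — every two-step S-path is closed by a direct edge.

Yes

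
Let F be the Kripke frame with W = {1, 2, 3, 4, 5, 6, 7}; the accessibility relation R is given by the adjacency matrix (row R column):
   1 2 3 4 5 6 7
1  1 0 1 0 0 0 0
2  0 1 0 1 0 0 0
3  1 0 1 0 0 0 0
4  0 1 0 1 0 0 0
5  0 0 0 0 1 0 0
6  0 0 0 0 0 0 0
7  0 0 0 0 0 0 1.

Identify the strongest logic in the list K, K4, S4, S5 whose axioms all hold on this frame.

Transitive (axiom 4): yes — every two-step R-path is closed by a direct edge.
Reflexive (axiom T): no — 6 is not related to itself.
Euclidean (axiom 5): yes — any two successors of a common world are R-related.
So F validates K, K4; S4 would additionally require R to be reflexive. The strongest is K4.

K4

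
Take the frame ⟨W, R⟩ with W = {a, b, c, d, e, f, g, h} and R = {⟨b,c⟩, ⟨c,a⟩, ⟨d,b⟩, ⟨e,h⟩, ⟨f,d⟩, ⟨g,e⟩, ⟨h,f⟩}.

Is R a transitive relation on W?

Transitive: no — b R c and c R a, but not b R a.

No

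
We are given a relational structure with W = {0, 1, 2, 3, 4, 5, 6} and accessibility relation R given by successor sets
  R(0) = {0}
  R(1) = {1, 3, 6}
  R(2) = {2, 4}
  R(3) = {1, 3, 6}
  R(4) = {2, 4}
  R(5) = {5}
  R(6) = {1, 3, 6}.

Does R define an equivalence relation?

Yes

Reflexive: yes — every world is R-related to itself.
Symmetric: yes — every pair in R has its reverse in R.
Transitive: yes — every two-step R-path is closed by a direct edge.
So R is an equivalence relation.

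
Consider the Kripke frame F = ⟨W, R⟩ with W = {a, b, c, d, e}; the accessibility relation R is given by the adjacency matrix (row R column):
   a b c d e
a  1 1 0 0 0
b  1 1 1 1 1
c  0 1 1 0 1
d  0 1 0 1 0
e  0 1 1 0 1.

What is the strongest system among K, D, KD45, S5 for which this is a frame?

D

Serial (axiom D): yes — every world has a successor (e.g. a R a).
Euclidean (axiom 5): no — b R a and b R c, but not a R c.
Transitive (axiom 4): no — a R b and b R c, but not a R c.
Reflexive (axiom T): yes — every world is R-related to itself.
So F validates K, D; KD45 would additionally require R to be Euclidean and transitive. The strongest is D.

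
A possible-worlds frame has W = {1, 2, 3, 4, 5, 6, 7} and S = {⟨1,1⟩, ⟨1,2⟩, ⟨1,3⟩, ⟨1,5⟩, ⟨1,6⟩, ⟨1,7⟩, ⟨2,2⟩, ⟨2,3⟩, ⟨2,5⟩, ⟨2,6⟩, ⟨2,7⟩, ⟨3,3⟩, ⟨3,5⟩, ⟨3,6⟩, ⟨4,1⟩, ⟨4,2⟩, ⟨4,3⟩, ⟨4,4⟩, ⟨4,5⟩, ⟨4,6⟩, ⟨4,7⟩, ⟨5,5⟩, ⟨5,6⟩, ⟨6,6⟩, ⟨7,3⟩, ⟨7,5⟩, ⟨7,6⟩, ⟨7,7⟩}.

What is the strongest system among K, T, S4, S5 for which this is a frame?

S4

Reflexive (axiom T): yes — every world is S-related to itself.
Transitive (axiom 4): yes — every two-step S-path is closed by a direct edge.
Euclidean (axiom 5): no — 1 S 3 and 1 S 2, but not 3 S 2.
So F validates K, T, S4; S5 would additionally require S to be Euclidean. The strongest is S4.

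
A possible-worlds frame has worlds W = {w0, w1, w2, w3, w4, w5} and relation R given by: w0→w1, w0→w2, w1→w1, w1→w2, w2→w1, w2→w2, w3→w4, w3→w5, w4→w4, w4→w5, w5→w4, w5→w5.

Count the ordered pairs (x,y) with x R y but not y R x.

Enumerating: (w0,w1), (w0,w2), (w3,w4), (w3,w5).

4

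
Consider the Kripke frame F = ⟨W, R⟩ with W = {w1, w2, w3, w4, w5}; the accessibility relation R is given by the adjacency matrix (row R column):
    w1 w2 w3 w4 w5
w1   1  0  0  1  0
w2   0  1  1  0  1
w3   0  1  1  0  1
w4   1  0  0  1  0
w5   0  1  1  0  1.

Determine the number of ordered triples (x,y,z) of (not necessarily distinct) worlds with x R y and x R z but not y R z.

0

R is Euclidean; there are no such tuples.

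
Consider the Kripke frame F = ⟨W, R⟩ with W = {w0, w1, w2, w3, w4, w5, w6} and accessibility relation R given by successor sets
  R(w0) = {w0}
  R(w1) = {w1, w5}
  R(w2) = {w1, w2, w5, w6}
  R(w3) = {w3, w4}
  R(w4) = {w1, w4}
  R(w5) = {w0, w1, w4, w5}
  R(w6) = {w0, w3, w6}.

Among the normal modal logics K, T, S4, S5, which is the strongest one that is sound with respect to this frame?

Reflexive (axiom T): yes — every world is R-related to itself.
Transitive (axiom 4): no — w1 R w5 and w5 R w0, but not w1 R w0.
Euclidean (axiom 5): no — w2 R w1 and w2 R w6, but not w1 R w6.
So F validates K, T; S4 would additionally require R to be transitive. The strongest is T.

T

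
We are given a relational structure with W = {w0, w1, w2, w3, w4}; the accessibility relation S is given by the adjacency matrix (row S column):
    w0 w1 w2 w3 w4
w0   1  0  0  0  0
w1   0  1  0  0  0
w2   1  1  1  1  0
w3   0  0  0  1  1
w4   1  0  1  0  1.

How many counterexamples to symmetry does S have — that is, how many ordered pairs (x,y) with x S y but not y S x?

Enumerating: (w2,w0), (w2,w1), (w2,w3), (w3,w4), (w4,w0), (w4,w2).

6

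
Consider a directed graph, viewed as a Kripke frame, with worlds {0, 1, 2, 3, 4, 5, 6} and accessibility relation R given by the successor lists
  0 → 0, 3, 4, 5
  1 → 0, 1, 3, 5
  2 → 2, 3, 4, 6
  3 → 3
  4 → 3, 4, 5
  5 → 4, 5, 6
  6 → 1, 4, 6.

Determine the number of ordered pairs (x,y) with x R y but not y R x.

13

Enumerating: (0,3), (0,4), (0,5), (1,0), (1,3), (1,5), (2,3), (2,4), (2,6), (4,3), (5,6), (6,1), (6,4).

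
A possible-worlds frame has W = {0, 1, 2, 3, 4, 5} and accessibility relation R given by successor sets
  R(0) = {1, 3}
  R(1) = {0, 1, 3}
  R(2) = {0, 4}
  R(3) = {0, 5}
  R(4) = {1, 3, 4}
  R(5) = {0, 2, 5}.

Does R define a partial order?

No

Reflexive: no — 0 is not related to itself.
Transitive: no — 0 R 3 and 3 R 5, but not 0 R 5.
Antisymmetric: no — 0 R 1 and 1 R 0 with 0 ≠ 1.
So R is not a partial order.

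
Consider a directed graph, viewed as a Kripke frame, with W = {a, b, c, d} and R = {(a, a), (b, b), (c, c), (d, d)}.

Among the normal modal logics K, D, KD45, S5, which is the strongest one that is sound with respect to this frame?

S5

Serial (axiom D): yes — every world has a successor (e.g. a R a).
Euclidean (axiom 5): yes — any two successors of a common world are R-related.
Transitive (axiom 4): yes — every two-step R-path is closed by a direct edge.
Reflexive (axiom T): yes — every world is R-related to itself.
So F validates K, D, KD45, S5. The strongest is S5.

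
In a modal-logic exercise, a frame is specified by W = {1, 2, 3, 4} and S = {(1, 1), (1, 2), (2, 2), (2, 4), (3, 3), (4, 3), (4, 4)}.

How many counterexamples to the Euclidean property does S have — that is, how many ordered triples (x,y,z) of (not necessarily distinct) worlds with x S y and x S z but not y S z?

Enumerating: (1,2,1), (2,4,2), (4,3,4).

3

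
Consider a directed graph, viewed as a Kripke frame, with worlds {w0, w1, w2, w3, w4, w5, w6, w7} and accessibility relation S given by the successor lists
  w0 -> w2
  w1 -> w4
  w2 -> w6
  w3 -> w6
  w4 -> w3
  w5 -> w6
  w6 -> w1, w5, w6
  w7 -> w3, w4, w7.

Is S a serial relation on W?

Yes

Serial: yes — every world has a successor (e.g. w0 S w2).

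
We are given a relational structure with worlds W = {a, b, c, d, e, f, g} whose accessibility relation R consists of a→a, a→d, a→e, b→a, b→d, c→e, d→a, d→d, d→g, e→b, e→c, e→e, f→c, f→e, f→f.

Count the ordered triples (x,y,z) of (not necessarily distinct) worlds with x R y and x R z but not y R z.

Enumerating: (a,d,e), (a,e,a), (a,e,d), (d,a,g), (d,g,a), (d,g,d), (d,g,g), (e,b,b), (e,b,c), (e,b,e), (e,c,b), (e,c,c), (f,c,c), (f,c,f), (f,e,f).

15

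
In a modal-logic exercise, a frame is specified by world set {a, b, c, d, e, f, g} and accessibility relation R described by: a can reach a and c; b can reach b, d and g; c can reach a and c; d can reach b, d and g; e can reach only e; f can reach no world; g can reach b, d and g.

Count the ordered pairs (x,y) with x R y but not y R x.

0

R is symmetric; there are no such tuples.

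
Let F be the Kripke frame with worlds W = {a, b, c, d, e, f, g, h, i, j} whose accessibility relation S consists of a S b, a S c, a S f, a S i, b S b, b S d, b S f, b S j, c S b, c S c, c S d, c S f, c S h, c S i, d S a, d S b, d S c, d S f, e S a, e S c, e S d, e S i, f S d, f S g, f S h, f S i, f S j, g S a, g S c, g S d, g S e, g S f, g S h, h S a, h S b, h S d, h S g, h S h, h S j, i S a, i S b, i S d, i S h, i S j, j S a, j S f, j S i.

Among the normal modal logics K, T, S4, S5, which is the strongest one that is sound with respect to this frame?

Reflexive (axiom T): no — a is not related to itself.
Transitive (axiom 4): no — a S b and b S d, but not a S d.
Euclidean (axiom 5): no — a S b and a S c, but not b S c.
So F validates K; T would additionally require S to be reflexive. The strongest is K.

K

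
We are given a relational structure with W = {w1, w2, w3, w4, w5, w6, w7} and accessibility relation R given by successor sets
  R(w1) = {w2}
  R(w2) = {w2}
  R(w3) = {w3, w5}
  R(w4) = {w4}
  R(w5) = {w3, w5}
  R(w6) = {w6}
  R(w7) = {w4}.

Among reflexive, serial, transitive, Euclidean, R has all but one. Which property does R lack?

reflexive

Reflexive: no — w1 is not related to itself.
Serial: yes — every world has a successor (e.g. w1 R w2).
Transitive: yes — every two-step R-path is closed by a direct edge.
Euclidean: yes — any two successors of a common world are R-related.
Only reflexive fails.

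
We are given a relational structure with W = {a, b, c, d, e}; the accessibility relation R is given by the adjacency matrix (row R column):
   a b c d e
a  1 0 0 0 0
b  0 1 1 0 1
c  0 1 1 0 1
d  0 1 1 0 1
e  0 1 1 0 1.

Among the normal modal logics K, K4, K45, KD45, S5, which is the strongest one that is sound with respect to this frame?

Transitive (axiom 4): yes — every two-step R-path is closed by a direct edge.
Euclidean (axiom 5): yes — any two successors of a common world are R-related.
Serial (axiom D): yes — every world has a successor (e.g. a R a).
Reflexive (axiom T): no — d is not related to itself.
So F validates K, K4, K45, KD45; S5 would additionally require R to be reflexive. The strongest is KD45.

KD45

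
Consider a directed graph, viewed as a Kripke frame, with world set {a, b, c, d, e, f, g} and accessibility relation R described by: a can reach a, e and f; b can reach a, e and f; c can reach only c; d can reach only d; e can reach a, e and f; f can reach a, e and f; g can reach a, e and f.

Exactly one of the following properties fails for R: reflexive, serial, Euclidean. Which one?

Reflexive: no — b is not related to itself.
Serial: yes — every world has a successor (e.g. a R a).
Euclidean: yes — any two successors of a common world are R-related.
Only reflexive fails.

reflexive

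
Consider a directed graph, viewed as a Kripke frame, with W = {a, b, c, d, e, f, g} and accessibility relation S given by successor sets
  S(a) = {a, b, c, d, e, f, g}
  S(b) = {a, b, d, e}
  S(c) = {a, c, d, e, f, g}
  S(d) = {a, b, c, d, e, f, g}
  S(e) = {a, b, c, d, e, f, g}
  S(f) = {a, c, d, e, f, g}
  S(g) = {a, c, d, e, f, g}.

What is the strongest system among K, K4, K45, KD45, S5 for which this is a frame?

K

Transitive (axiom 4): no — b S a and a S c, but not b S c.
Euclidean (axiom 5): no — a S b and a S c, but not b S c.
Serial (axiom D): yes — every world has a successor (e.g. a S a).
Reflexive (axiom T): yes — every world is S-related to itself.
So F validates K; K4 would additionally require S to be transitive. The strongest is K.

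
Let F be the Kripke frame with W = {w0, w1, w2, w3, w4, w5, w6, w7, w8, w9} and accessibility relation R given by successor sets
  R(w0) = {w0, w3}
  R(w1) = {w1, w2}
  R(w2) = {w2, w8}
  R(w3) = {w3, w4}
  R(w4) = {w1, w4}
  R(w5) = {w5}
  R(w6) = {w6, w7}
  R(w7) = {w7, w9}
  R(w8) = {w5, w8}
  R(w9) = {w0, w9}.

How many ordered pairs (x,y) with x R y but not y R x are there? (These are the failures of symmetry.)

9

Enumerating: (w0,w3), (w1,w2), (w2,w8), (w3,w4), (w4,w1), (w6,w7), (w7,w9), (w8,w5), (w9,w0).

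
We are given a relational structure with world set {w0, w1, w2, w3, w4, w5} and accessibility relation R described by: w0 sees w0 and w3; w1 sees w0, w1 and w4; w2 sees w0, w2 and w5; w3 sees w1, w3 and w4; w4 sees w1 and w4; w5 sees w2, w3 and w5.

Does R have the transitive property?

Transitive: no — w0 R w3 and w3 R w1, but not w0 R w1.

No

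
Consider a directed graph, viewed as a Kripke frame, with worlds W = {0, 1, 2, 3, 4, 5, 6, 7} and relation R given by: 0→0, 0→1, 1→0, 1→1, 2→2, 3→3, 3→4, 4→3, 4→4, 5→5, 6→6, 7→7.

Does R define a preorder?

Reflexive: yes — every world is R-related to itself.
Transitive: yes — every two-step R-path is closed by a direct edge.
So R is a preorder.

Yes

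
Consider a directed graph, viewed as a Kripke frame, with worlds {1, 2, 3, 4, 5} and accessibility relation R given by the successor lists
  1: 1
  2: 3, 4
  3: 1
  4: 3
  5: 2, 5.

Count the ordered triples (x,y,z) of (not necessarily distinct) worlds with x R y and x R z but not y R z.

6

Enumerating: (2,3,3), (2,3,4), (2,4,4), (4,3,3), (5,2,2), (5,2,5).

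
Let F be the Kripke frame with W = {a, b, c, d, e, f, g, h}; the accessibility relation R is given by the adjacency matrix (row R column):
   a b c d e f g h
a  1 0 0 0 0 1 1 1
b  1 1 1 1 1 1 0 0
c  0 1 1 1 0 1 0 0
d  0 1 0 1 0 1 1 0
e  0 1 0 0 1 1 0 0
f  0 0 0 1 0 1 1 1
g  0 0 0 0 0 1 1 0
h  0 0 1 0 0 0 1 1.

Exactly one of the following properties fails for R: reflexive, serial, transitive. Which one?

transitive

Reflexive: yes — every world is R-related to itself.
Serial: yes — every world has a successor (e.g. a R a).
Transitive: no — a R f and f R d, but not a R d.
Only transitive fails.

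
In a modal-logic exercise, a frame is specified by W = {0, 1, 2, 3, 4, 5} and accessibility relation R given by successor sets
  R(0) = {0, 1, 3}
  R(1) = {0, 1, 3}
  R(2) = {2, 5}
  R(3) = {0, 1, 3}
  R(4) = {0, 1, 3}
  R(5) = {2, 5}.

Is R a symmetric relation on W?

Symmetric: no — 4 R 0 but not 0 R 4.

No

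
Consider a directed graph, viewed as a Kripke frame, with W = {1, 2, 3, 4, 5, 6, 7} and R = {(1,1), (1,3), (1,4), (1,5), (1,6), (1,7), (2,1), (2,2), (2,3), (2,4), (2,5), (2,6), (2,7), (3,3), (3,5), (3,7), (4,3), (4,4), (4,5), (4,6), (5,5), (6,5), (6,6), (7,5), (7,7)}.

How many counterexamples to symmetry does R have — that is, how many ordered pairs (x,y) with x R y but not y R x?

Enumerating: (1,3), (1,4), (1,5), (1,6), (1,7), (2,1), (2,3), (2,4), (2,5), (2,6), (2,7), (3,5), (3,7), (4,3), (4,5), (4,6), (6,5), (7,5).

18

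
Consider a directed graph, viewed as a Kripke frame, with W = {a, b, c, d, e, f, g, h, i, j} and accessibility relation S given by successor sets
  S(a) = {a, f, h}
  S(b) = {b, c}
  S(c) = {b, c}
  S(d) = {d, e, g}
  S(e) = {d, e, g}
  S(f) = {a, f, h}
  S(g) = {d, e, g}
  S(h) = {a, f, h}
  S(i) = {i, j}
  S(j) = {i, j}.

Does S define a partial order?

Reflexive: yes — every world is S-related to itself.
Transitive: yes — every two-step S-path is closed by a direct edge.
Antisymmetric: no — a S f and f S a with a ≠ f.
So S is not a partial order.

No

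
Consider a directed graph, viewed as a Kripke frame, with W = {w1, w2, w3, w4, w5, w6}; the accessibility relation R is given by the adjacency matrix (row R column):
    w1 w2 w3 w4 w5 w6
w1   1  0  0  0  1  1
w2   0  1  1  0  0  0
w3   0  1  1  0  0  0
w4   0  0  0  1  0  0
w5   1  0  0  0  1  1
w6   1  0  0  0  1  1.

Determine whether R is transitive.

Yes

Transitive: yes — every two-step R-path is closed by a direct edge.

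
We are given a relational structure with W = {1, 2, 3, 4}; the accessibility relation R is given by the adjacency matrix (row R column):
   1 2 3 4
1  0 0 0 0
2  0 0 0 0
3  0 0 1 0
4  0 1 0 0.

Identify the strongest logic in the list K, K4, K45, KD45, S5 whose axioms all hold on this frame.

K4

Transitive (axiom 4): yes — every two-step R-path is closed by a direct edge.
Euclidean (axiom 5): no — 4 R 2 and 4 R 2, but not 2 R 2.
Serial (axiom D): no — 1 has no R-successor.
Reflexive (axiom T): no — 1 is not related to itself.
So F validates K, K4; K45 would additionally require R to be Euclidean. The strongest is K4.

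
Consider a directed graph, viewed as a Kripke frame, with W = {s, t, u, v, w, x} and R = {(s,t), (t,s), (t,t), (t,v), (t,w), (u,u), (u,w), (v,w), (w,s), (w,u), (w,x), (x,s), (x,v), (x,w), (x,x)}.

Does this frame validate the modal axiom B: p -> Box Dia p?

No

The schema B characterises exactly the symmetric frames.
Symmetric: no — t R v but not v R t.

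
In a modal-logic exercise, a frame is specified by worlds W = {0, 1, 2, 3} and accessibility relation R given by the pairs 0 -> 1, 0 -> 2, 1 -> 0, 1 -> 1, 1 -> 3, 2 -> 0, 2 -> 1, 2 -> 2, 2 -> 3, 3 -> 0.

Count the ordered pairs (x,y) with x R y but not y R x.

Enumerating: (1,3), (2,1), (2,3), (3,0).

4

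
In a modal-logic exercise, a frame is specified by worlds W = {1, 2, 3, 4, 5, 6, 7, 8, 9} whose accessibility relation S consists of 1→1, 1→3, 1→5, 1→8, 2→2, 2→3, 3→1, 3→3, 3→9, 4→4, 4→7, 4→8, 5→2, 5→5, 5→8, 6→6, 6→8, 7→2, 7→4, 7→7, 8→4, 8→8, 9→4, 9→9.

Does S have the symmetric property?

No

Symmetric: no — 1 S 5 but not 5 S 1.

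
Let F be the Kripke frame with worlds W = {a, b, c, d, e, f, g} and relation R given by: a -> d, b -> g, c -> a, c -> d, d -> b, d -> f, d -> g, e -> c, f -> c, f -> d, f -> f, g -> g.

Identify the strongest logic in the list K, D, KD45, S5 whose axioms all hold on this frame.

Serial (axiom D): yes — every world has a successor (e.g. a R d).
Euclidean (axiom 5): no — c R d and c R a, but not d R a.
Transitive (axiom 4): no — a R d and d R b, but not a R b.
Reflexive (axiom T): no — a is not related to itself.
So F validates K, D; KD45 would additionally require R to be Euclidean and transitive. The strongest is D.

D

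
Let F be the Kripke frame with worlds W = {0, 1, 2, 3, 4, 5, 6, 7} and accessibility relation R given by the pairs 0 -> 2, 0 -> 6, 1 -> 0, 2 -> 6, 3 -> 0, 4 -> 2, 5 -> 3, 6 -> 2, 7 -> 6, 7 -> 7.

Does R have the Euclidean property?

No

Euclidean: no — 0 R 2 and 0 R 2, but not 2 R 2.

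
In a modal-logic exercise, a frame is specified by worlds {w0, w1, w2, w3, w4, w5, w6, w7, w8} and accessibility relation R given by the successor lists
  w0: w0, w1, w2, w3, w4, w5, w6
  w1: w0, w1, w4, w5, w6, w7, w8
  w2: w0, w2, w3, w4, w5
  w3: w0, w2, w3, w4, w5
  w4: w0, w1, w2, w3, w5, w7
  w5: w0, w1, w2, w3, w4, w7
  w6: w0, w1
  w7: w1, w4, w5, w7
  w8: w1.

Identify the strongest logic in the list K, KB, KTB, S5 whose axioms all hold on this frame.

Symmetric (axiom B): yes — every pair in R has its reverse in R.
Reflexive (axiom T): no — w4 is not related to itself.
Euclidean (axiom 5): no — w0 R w1 and w0 R w2, but not w1 R w2.
So F validates K, KB; KTB would additionally require R to be reflexive. The strongest is KB.

KB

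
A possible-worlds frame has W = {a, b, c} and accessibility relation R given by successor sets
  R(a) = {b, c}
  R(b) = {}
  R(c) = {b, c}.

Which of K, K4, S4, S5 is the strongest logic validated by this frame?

Transitive (axiom 4): yes — every two-step R-path is closed by a direct edge.
Reflexive (axiom T): no — a is not related to itself.
Euclidean (axiom 5): no — a R b and a R c, but not b R c.
So F validates K, K4; S4 would additionally require R to be reflexive. The strongest is K4.

K4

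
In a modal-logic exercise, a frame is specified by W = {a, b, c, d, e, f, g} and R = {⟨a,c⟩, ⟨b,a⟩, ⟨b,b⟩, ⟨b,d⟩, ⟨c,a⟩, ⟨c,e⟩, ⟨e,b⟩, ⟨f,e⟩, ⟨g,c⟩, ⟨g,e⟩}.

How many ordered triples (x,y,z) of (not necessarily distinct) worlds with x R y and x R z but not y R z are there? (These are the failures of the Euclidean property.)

Enumerating: (a,c,c), (b,a,a), (b,a,b), (b,a,d), (b,d,a), (b,d,b), (b,d,d), (c,a,a), (c,a,e), (c,e,a), (c,e,e), (f,e,e), (g,c,c), (g,e,c), (g,e,e).

15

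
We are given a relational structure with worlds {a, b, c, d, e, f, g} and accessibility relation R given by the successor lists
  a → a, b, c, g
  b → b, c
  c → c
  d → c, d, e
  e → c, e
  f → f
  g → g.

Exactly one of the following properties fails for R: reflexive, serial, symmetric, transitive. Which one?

symmetric

Reflexive: yes — every world is R-related to itself.
Serial: yes — every world has a successor (e.g. a R a).
Symmetric: no — a R b but not b R a.
Transitive: yes — every two-step R-path is closed by a direct edge.
Only symmetric fails.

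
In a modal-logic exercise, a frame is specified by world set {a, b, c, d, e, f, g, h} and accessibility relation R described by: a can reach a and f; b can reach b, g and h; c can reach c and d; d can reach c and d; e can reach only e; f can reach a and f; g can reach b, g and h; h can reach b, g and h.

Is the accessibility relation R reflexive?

Yes

Reflexive: yes — every world is R-related to itself.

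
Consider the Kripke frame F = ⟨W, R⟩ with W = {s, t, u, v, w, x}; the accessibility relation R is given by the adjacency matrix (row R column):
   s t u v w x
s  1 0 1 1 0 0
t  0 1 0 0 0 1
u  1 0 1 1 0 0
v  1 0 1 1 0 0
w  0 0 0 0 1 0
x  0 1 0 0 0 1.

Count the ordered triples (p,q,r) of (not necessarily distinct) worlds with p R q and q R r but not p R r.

0

R is transitive; there are no such tuples.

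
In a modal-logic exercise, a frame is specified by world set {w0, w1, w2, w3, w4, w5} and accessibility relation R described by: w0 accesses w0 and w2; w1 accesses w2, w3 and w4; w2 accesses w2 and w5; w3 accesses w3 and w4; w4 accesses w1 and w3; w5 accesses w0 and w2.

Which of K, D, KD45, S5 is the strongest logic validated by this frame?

D

Serial (axiom D): yes — every world has a successor (e.g. w0 R w0).
Euclidean (axiom 5): no — w1 R w2 and w1 R w3, but not w2 R w3.
Transitive (axiom 4): no — w0 R w2 and w2 R w5, but not w0 R w5.
Reflexive (axiom T): no — w1 is not related to itself.
So F validates K, D; KD45 would additionally require R to be Euclidean and transitive. The strongest is D.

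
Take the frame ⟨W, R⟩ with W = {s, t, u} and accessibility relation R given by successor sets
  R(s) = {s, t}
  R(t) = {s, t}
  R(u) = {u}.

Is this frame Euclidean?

Yes

Euclidean: yes — any two successors of a common world are R-related.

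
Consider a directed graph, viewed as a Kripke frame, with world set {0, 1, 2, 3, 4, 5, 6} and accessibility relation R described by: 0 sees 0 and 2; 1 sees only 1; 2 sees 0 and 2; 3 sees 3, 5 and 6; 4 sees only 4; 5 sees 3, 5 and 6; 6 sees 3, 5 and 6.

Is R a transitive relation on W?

Yes

Transitive: yes — every two-step R-path is closed by a direct edge.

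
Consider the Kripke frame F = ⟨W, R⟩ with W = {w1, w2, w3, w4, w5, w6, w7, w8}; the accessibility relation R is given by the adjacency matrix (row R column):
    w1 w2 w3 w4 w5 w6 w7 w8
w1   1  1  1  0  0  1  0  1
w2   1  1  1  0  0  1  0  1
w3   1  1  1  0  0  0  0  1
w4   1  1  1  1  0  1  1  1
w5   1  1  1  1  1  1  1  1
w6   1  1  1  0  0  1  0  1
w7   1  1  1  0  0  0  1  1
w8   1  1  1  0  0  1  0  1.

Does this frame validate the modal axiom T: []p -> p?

Axiom T corresponds to the accessibility relation being reflexive.
Reflexive: yes — every world is R-related to itself.

Yes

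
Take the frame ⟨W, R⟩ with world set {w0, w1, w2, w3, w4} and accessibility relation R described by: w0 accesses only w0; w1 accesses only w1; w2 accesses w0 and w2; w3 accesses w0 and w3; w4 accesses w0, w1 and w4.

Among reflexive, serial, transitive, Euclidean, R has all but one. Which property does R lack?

Euclidean

Reflexive: yes — every world is R-related to itself.
Serial: yes — every world has a successor (e.g. w0 R w0).
Transitive: yes — every two-step R-path is closed by a direct edge.
Euclidean: no — w4 R w0 and w4 R w1, but not w0 R w1.
Only Euclidean fails.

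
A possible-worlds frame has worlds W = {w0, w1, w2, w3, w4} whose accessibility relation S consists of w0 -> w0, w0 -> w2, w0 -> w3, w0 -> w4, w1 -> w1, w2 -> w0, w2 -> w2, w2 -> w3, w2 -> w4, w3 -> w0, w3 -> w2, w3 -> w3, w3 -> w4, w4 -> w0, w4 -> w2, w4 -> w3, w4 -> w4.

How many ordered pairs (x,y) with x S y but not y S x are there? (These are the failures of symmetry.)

0

S is symmetric; there are no such tuples.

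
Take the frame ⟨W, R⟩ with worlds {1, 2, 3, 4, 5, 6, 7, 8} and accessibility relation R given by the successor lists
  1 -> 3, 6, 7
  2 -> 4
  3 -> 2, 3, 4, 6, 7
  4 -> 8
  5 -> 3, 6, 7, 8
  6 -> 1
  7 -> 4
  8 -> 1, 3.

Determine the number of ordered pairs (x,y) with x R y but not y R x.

15

Enumerating: (1,3), (1,7), (2,4), (3,2), (3,4), (3,6), (3,7), (4,8), (5,3), (5,6), (5,7), (5,8), (7,4), (8,1), (8,3).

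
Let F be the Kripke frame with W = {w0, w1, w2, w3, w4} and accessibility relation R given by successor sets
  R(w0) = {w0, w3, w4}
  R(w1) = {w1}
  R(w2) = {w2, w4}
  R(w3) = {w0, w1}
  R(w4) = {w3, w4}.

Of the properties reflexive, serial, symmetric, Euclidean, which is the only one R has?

Reflexive: no — w3 is not related to itself.
Serial: yes — every world has a successor (e.g. w0 R w0).
Symmetric: no — w0 R w4 but not w4 R w0.
Euclidean: no — w0 R w3 and w0 R w4, but not w3 R w4.
Only serial holds.

serial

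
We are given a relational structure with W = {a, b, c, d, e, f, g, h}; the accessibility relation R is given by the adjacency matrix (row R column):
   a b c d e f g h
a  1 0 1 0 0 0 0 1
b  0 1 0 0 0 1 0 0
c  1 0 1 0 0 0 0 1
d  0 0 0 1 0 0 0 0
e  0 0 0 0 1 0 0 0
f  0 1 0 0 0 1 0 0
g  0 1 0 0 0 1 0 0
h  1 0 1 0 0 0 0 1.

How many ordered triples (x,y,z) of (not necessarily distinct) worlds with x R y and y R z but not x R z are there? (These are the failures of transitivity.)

R is transitive; there are no such tuples.

0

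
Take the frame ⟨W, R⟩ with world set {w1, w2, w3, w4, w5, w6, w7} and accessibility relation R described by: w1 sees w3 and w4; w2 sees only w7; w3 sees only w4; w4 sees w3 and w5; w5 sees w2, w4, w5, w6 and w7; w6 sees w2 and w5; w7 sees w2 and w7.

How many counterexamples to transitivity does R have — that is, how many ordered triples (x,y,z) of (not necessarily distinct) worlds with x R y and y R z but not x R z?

Enumerating: (w1,w4,w5), (w2,w7,w2), (w3,w4,w3), (w3,w4,w5), (w4,w3,w4), (w4,w5,w2), (w4,w5,w4), (w4,w5,w6), (w4,w5,w7), (w5,w4,w3), (w6,w2,w7), (w6,w5,w4), (w6,w5,w6), (w6,w5,w7).

14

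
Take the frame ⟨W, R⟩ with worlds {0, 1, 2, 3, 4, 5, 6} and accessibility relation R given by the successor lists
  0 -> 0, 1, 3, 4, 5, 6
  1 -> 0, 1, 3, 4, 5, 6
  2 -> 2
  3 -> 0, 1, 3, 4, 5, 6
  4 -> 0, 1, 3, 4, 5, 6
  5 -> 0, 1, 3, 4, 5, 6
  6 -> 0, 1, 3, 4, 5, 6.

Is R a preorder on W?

Reflexive: yes — every world is R-related to itself.
Transitive: yes — every two-step R-path is closed by a direct edge.
So R is a preorder.

Yes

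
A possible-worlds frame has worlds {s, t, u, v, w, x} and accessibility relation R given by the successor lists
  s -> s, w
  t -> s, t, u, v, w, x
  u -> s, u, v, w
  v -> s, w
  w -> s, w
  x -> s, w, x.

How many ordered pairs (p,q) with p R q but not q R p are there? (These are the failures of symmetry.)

Enumerating: (t,s), (t,u), (t,v), (t,w), (t,x), (u,s), (u,v), (u,w), (v,s), (v,w), (x,s), (x,w).

12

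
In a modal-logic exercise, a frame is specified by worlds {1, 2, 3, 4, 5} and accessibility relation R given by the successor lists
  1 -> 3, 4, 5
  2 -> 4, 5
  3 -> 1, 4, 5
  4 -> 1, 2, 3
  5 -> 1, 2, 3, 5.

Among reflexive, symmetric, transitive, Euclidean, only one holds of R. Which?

Reflexive: no — 1 is not related to itself.
Symmetric: yes — every pair in R has its reverse in R.
Transitive: no — 1 R 4 and 4 R 2, but not 1 R 2.
Euclidean: no — 1 R 4 and 1 R 5, but not 4 R 5.
Only symmetric holds.

symmetric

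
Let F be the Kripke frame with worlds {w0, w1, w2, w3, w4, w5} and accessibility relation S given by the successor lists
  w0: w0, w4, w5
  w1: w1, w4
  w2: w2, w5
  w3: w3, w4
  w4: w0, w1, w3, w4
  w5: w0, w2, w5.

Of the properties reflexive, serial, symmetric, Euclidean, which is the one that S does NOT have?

Reflexive: yes — every world is S-related to itself.
Serial: yes — every world has a successor (e.g. w0 S w0).
Symmetric: yes — every pair in S has its reverse in S.
Euclidean: no — w0 S w4 and w0 S w5, but not w4 S w5.
Only Euclidean fails.

Euclidean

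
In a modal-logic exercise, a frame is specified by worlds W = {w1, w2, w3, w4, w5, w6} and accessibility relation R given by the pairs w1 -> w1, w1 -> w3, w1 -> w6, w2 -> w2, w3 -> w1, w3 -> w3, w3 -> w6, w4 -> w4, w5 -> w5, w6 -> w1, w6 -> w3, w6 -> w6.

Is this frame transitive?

Transitive: yes — every two-step R-path is closed by a direct edge.

Yes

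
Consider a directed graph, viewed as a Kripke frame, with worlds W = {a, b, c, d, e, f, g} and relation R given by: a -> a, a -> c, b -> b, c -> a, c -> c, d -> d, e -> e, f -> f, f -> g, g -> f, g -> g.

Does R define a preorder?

Yes

Reflexive: yes — every world is R-related to itself.
Transitive: yes — every two-step R-path is closed by a direct edge.
So R is a preorder.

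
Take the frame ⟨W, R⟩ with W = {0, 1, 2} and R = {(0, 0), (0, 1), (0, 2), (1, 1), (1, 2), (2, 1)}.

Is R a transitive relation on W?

No

Transitive: no — 2 R 1 and 1 R 2, but not 2 R 2.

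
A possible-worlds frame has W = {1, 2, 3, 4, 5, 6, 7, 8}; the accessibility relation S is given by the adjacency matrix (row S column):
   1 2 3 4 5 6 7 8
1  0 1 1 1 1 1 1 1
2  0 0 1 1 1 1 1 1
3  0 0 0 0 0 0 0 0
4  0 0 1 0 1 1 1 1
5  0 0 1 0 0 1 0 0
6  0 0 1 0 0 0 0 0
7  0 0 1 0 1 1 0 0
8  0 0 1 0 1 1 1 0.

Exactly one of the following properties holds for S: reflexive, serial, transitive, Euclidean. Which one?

Reflexive: no — 1 is not related to itself.
Serial: no — 3 has no S-successor.
Transitive: yes — every two-step S-path is closed by a direct edge.
Euclidean: no — 1 S 3 and 1 S 2, but not 3 S 2.
Only transitive holds.

transitive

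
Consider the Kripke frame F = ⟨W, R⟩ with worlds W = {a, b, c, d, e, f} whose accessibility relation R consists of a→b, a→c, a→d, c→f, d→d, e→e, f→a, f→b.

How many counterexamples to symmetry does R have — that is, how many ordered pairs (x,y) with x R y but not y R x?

Enumerating: (a,b), (a,c), (a,d), (c,f), (f,a), (f,b).

6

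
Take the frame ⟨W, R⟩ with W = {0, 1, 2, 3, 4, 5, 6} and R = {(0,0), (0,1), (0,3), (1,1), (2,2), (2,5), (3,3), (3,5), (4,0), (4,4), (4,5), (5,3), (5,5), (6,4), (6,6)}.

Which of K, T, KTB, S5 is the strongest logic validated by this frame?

Reflexive (axiom T): yes — every world is R-related to itself.
Symmetric (axiom B): no — 0 R 1 but not 1 R 0.
Euclidean (axiom 5): no — 0 R 1 and 0 R 3, but not 1 R 3.
So F validates K, T; KTB would additionally require R to be symmetric. The strongest is T.

T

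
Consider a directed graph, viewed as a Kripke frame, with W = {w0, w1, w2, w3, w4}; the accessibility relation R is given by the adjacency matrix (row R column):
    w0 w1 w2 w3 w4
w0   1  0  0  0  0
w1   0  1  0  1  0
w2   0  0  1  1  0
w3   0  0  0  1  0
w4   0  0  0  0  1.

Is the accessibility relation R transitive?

Transitive: yes — every two-step R-path is closed by a direct edge.

Yes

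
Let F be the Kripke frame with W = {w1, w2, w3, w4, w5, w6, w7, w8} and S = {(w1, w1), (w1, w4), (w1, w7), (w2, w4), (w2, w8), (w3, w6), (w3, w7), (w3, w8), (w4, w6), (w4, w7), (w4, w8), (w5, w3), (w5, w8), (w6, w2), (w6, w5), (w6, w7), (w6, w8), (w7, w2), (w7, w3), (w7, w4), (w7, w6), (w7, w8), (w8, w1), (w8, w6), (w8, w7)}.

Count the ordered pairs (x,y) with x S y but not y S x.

14

Enumerating: (w1,w4), (w1,w7), (w2,w4), (w2,w8), (w3,w6), (w3,w8), (w4,w6), (w4,w8), (w5,w3), (w5,w8), (w6,w2), (w6,w5), (w7,w2), (w8,w1).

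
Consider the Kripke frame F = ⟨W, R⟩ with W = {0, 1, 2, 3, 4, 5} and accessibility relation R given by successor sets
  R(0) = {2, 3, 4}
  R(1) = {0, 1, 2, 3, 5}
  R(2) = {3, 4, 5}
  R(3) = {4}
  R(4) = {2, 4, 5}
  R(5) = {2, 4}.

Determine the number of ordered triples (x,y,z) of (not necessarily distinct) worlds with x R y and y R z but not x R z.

Enumerating: (0,2,5), (0,4,5), (1,0,4), (1,2,4), (1,3,4), (1,5,4), (2,4,2), (2,5,2), (3,4,2), (3,4,5), (4,2,3), (5,2,3), (5,2,5), (5,4,5).

14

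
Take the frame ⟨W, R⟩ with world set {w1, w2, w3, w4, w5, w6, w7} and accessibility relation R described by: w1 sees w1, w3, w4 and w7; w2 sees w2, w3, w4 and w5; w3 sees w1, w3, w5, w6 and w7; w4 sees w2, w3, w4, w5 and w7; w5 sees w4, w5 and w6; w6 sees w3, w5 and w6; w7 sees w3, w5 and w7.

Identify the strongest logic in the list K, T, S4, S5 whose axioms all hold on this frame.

Reflexive (axiom T): yes — every world is R-related to itself.
Transitive (axiom 4): no — w1 R w3 and w3 R w5, but not w1 R w5.
Euclidean (axiom 5): no — w1 R w3 and w1 R w4, but not w3 R w4.
So F validates K, T; S4 would additionally require R to be transitive. The strongest is T.

T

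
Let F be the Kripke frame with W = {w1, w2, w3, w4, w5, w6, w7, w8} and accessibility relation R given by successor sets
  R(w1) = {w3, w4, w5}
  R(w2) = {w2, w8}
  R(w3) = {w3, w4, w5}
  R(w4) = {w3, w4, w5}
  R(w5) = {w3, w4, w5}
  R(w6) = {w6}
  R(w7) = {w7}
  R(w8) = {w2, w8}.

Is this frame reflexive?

No

Reflexive: no — w1 is not related to itself.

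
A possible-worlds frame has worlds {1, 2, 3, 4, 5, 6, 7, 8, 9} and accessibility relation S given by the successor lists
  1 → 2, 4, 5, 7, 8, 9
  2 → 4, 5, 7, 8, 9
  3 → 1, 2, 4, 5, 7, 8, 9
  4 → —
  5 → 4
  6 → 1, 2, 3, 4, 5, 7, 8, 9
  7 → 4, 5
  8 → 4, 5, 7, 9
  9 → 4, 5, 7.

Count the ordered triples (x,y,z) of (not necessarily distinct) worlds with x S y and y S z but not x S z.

S is transitive; there are no such tuples.

0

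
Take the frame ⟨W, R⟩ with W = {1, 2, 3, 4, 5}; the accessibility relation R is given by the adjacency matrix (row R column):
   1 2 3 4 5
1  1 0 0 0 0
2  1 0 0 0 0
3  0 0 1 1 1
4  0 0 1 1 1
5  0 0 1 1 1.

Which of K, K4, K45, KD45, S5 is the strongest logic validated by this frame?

KD45

Transitive (axiom 4): yes — every two-step R-path is closed by a direct edge.
Euclidean (axiom 5): yes — any two successors of a common world are R-related.
Serial (axiom D): yes — every world has a successor (e.g. 1 R 1).
Reflexive (axiom T): no — 2 is not related to itself.
So F validates K, K4, K45, KD45; S5 would additionally require R to be reflexive. The strongest is KD45.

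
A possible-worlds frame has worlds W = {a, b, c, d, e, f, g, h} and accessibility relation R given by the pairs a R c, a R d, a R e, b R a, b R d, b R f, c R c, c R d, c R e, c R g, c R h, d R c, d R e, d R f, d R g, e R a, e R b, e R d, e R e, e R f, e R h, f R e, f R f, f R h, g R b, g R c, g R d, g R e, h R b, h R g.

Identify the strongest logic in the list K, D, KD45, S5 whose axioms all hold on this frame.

D

Serial (axiom D): yes — every world has a successor (e.g. a R c).
Euclidean (axiom 5): no — a R e and a R c, but not e R c.
Transitive (axiom 4): no — a R c and c R g, but not a R g.
Reflexive (axiom T): no — a is not related to itself.
So F validates K, D; KD45 would additionally require R to be Euclidean and transitive. The strongest is D.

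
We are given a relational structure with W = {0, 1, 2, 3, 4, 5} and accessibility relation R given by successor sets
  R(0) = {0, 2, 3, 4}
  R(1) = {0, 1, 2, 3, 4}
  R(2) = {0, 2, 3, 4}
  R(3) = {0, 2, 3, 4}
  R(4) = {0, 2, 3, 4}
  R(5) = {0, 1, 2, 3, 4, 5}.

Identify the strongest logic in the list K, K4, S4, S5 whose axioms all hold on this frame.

Transitive (axiom 4): yes — every two-step R-path is closed by a direct edge.
Reflexive (axiom T): yes — every world is R-related to itself.
Euclidean (axiom 5): no — 5 R 0 and 5 R 1, but not 0 R 1.
So F validates K, K4, S4; S5 would additionally require R to be Euclidean. The strongest is S4.

S4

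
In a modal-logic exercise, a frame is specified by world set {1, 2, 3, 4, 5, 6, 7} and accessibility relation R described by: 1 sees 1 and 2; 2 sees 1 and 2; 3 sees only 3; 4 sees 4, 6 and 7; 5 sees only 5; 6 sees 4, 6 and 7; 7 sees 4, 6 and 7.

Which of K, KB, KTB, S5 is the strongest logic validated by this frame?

S5

Symmetric (axiom B): yes — every pair in R has its reverse in R.
Reflexive (axiom T): yes — every world is R-related to itself.
Euclidean (axiom 5): yes — any two successors of a common world are R-related.
So F validates K, KB, KTB, S5. The strongest is S5.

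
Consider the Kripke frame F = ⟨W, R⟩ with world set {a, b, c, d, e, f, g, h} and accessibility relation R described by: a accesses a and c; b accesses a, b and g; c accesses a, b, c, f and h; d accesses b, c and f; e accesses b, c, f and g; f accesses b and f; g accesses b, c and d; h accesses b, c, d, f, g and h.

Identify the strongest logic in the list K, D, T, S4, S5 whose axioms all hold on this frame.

Serial (axiom D): yes — every world has a successor (e.g. a R a).
Reflexive (axiom T): no — d is not related to itself.
Transitive (axiom 4): no — a R c and c R b, but not a R b.
Euclidean (axiom 5): no — b R a and b R g, but not a R g.
So F validates K, D; T would additionally require R to be reflexive. The strongest is D.

D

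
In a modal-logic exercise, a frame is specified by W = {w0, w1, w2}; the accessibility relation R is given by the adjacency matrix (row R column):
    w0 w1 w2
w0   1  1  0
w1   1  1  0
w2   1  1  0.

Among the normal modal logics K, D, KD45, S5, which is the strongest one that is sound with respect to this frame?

Serial (axiom D): yes — every world has a successor (e.g. w0 R w0).
Euclidean (axiom 5): yes — any two successors of a common world are R-related.
Transitive (axiom 4): yes — every two-step R-path is closed by a direct edge.
Reflexive (axiom T): no — w2 is not related to itself.
So F validates K, D, KD45; S5 would additionally require R to be reflexive. The strongest is KD45.

KD45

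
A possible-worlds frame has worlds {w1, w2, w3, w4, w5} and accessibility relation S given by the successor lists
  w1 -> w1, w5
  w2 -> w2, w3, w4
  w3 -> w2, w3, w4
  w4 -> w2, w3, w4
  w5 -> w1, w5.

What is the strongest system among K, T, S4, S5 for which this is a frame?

S5

Reflexive (axiom T): yes — every world is S-related to itself.
Transitive (axiom 4): yes — every two-step S-path is closed by a direct edge.
Euclidean (axiom 5): yes — any two successors of a common world are S-related.
So F validates K, T, S4, S5. The strongest is S5.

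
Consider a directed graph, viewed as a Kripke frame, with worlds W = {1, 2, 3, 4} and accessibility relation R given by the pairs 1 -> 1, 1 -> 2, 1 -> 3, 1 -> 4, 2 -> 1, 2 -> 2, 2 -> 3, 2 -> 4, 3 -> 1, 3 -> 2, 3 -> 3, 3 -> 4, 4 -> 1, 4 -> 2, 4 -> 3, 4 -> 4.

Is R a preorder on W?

Reflexive: yes — every world is R-related to itself.
Transitive: yes — every two-step R-path is closed by a direct edge.
So R is a preorder.

Yes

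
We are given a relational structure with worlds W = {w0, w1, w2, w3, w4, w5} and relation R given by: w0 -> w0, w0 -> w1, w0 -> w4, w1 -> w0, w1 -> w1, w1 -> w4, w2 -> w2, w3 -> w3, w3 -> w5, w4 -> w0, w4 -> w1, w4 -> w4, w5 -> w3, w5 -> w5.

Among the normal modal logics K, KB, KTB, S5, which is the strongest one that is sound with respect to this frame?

Symmetric (axiom B): yes — every pair in R has its reverse in R.
Reflexive (axiom T): yes — every world is R-related to itself.
Euclidean (axiom 5): yes — any two successors of a common world are R-related.
So F validates K, KB, KTB, S5. The strongest is S5.

S5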